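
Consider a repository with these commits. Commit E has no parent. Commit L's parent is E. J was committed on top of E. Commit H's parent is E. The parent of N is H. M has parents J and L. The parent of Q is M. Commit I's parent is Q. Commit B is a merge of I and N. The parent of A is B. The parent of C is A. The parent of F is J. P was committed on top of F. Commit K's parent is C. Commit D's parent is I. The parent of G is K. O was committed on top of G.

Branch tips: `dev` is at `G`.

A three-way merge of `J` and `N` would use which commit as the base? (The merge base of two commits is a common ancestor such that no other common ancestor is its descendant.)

Ancestors of J: {E, J}.
Ancestors of N: {E, H, N}.
Common ancestors: {E}.
The only common ancestor is E, so it is the merge base.

E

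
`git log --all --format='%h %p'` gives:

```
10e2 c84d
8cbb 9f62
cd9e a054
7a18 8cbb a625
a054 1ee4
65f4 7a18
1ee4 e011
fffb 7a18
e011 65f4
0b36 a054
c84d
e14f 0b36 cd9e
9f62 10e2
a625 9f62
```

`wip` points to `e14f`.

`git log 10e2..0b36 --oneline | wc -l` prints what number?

9

Reachable from 0b36: {0b36, 10e2, 1ee4, 65f4, 7a18, 8cbb, 9f62, a054, a625, c84d, e011}.
Reachable from 10e2: {10e2, c84d}.
In 0b36's history but not 10e2's: {0b36, 1ee4, 65f4, 7a18, 8cbb, 9f62, a054, a625, e011} — 9 commits.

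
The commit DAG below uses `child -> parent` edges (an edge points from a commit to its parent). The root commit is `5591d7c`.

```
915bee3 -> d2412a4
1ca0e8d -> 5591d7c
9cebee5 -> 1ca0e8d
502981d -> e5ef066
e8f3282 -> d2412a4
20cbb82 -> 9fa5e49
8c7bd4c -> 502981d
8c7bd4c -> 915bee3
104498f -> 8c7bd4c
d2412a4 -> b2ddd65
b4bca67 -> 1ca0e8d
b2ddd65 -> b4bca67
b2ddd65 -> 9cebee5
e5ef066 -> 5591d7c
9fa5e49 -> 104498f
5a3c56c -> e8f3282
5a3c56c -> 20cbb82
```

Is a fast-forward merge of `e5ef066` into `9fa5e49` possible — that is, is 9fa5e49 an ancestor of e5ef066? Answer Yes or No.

No

A fast-forward from 9fa5e49 to e5ef066 is possible iff 9fa5e49 is an ancestor of e5ef066.
Ancestors of e5ef066: {5591d7c, e5ef066}.
9fa5e49 is not among them, so fast-forward is not possible.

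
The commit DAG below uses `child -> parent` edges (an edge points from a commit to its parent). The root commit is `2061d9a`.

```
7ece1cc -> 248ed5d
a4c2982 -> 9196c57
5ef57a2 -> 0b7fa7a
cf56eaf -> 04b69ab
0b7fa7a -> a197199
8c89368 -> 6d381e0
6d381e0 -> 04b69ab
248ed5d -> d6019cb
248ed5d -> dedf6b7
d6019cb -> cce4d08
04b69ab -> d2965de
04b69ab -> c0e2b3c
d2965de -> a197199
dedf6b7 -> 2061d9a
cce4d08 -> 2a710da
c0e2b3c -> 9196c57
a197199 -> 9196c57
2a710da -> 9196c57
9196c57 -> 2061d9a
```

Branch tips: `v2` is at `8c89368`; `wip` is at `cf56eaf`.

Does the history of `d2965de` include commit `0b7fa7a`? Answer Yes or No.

No

Ancestors of d2965de: {2061d9a, 9196c57, a197199, d2965de}.
0b7fa7a is not in that set, so it is not an ancestor of d2965de.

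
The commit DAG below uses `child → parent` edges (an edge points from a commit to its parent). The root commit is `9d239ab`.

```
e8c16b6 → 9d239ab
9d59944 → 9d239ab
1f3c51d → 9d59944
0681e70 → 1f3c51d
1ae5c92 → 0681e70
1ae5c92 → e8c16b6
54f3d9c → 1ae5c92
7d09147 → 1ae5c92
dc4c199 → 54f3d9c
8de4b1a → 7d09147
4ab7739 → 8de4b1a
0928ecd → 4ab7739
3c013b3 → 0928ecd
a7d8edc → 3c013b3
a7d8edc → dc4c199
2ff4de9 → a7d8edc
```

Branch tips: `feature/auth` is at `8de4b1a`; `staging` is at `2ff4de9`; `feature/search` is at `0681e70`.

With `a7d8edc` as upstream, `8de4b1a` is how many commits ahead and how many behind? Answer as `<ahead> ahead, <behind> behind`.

Reachable from 8de4b1a: {0681e70, 1ae5c92, 1f3c51d, 7d09147, 8de4b1a, 9d239ab, 9d59944, e8c16b6}.
Reachable from a7d8edc: {0681e70, 0928ecd, 1ae5c92, 1f3c51d, 3c013b3, 4ab7739, 54f3d9c, 7d09147, 8de4b1a, 9d239ab, 9d59944, a7d8edc, dc4c199, e8c16b6}.
Only in 8de4b1a's history (ahead): {} — 0.
Only in a7d8edc's history (behind): {0928ecd, 3c013b3, 4ab7739, 54f3d9c, a7d8edc, dc4c199} — 6.

0 ahead, 6 behind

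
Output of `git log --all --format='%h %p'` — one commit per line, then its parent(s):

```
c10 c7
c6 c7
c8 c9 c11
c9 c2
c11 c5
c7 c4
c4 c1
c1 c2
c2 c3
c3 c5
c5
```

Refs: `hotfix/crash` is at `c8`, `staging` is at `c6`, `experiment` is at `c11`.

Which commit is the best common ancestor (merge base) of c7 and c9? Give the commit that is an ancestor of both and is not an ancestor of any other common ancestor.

Ancestors of c7: {c1, c2, c3, c4, c5, c7}.
Ancestors of c9: {c2, c3, c5, c9}.
Common ancestors: {c2, c3, c5}.
Among these, c2 is not an ancestor of any other common ancestor — it is the merge base.

c2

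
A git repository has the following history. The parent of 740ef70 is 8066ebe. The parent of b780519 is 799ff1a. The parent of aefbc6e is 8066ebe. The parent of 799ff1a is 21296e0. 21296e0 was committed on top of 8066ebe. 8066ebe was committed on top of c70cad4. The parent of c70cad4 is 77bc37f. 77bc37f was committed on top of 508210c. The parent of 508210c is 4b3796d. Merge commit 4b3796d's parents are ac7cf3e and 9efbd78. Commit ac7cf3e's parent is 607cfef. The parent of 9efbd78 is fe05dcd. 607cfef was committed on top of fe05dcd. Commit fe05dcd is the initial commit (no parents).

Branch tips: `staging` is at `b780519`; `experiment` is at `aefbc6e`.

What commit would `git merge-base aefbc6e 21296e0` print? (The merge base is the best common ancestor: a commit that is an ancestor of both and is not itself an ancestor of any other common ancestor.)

8066ebe

Ancestors of aefbc6e: {4b3796d, 508210c, 607cfef, 77bc37f, 8066ebe, 9efbd78, ac7cf3e, aefbc6e, c70cad4, fe05dcd}.
Ancestors of 21296e0: {21296e0, 4b3796d, 508210c, 607cfef, 77bc37f, 8066ebe, 9efbd78, ac7cf3e, c70cad4, fe05dcd}.
Common ancestors: {4b3796d, 508210c, 607cfef, 77bc37f, 8066ebe, 9efbd78, ac7cf3e, c70cad4, fe05dcd}.
Among these, 8066ebe is not an ancestor of any other common ancestor — it is the merge base.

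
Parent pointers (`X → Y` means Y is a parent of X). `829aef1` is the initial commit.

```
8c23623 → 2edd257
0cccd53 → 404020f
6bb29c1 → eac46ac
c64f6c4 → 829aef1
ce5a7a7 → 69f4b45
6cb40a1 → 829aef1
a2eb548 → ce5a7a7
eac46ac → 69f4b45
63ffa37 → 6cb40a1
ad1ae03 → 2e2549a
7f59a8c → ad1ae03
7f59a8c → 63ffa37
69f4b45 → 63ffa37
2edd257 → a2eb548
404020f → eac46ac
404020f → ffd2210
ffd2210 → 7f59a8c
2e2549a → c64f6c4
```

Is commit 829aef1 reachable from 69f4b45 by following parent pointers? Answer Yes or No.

Ancestors of 69f4b45 (commits reachable by following parents): {63ffa37, 69f4b45, 6cb40a1, 829aef1}.
829aef1 is in that set, so it is an ancestor of 69f4b45.

Yes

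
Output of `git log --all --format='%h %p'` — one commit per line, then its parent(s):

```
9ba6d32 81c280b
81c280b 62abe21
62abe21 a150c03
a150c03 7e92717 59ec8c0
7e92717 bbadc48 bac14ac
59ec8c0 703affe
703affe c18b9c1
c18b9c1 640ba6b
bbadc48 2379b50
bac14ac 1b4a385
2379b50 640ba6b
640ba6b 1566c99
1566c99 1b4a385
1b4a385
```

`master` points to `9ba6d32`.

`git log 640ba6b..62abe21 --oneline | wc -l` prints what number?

9

Reachable from 62abe21: {1566c99, 1b4a385, 2379b50, 59ec8c0, 62abe21, 640ba6b, 703affe, 7e92717, a150c03, bac14ac, bbadc48, c18b9c1}.
Reachable from 640ba6b: {1566c99, 1b4a385, 640ba6b}.
In 62abe21's history but not 640ba6b's: {2379b50, 59ec8c0, 62abe21, 703affe, 7e92717, a150c03, bac14ac, bbadc48, c18b9c1} — 9 commits.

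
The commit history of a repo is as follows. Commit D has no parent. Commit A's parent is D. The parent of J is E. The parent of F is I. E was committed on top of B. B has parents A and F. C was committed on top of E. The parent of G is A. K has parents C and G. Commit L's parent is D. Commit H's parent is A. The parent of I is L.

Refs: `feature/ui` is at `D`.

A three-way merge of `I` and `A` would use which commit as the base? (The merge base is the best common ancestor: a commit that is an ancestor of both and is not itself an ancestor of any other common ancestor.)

Ancestors of I: {D, I, L}.
Ancestors of A: {A, D}.
Common ancestors: {D}.
The only common ancestor is D, so it is the merge base.

D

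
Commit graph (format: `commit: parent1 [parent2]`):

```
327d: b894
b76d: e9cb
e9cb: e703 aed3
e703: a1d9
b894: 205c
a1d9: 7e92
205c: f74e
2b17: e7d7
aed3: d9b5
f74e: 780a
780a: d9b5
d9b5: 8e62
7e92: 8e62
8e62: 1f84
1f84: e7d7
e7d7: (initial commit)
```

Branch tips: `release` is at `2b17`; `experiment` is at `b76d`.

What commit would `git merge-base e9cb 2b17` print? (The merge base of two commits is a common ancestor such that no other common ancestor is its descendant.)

Ancestors of e9cb: {1f84, 7e92, 8e62, a1d9, aed3, d9b5, e703, e7d7, e9cb}.
Ancestors of 2b17: {2b17, e7d7}.
Common ancestors: {e7d7}.
The only common ancestor is e7d7, so it is the merge base.

e7d7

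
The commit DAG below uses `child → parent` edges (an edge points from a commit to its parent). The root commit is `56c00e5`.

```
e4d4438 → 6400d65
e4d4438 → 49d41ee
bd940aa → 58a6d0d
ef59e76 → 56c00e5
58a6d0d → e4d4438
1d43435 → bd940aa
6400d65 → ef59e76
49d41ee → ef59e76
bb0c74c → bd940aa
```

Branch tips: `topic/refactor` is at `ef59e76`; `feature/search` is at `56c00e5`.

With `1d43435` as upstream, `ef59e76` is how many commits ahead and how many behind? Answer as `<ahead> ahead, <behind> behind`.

Reachable from ef59e76: {56c00e5, ef59e76}.
Reachable from 1d43435: {1d43435, 49d41ee, 56c00e5, 58a6d0d, 6400d65, bd940aa, e4d4438, ef59e76}.
Only in ef59e76's history (ahead): {} — 0.
Only in 1d43435's history (behind): {1d43435, 49d41ee, 58a6d0d, 6400d65, bd940aa, e4d4438} — 6.

0 ahead, 6 behind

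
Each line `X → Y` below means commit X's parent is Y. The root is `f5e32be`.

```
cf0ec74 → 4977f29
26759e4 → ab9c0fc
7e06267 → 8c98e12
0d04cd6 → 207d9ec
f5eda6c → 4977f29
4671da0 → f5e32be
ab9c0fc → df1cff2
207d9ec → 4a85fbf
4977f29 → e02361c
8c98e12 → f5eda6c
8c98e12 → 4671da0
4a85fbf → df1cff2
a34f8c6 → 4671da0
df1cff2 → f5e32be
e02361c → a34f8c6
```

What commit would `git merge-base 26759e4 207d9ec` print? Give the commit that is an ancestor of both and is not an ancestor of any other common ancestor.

Ancestors of 26759e4: {26759e4, ab9c0fc, df1cff2, f5e32be}.
Ancestors of 207d9ec: {207d9ec, 4a85fbf, df1cff2, f5e32be}.
Common ancestors: {df1cff2, f5e32be}.
Among these, df1cff2 is not an ancestor of any other common ancestor — it is the merge base.

df1cff2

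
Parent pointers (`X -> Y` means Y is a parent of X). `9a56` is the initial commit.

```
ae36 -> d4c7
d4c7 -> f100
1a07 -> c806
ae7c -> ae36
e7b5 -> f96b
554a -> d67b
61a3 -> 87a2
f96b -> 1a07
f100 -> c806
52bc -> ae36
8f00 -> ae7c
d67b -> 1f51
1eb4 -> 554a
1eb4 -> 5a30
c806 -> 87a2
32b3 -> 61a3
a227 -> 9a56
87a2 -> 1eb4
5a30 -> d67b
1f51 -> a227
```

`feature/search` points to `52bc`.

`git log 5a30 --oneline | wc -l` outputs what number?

5

Walking parent pointers from 5a30: reachable set = {1f51, 5a30, 9a56, a227, d67b}.
That is 5 commits.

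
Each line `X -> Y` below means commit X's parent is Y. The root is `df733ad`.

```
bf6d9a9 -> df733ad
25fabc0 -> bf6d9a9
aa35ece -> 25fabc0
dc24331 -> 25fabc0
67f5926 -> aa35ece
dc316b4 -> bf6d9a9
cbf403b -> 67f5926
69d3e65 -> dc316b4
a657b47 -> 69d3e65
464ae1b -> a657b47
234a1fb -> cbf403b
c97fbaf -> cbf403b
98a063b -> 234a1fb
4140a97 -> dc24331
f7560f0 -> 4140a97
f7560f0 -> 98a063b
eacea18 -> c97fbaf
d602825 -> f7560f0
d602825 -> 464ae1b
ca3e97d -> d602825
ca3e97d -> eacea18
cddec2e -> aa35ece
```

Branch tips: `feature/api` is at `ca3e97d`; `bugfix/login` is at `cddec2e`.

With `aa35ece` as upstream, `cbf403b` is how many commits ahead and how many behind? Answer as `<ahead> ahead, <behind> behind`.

2 ahead, 0 behind

Reachable from cbf403b: {25fabc0, 67f5926, aa35ece, bf6d9a9, cbf403b, df733ad}.
Reachable from aa35ece: {25fabc0, aa35ece, bf6d9a9, df733ad}.
Only in cbf403b's history (ahead): {67f5926, cbf403b} — 2.
Only in aa35ece's history (behind): {} — 0.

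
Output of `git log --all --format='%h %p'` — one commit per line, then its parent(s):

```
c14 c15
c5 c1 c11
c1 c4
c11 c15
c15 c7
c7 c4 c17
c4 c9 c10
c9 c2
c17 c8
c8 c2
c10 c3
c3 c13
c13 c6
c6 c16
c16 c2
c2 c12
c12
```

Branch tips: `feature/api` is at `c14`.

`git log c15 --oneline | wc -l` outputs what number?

Walking parent pointers from c15: reachable set = {c10, c12, c13, c15, c16, c17, c2, c3, c4, c6, c7, c8, c9}.
That is 13 commits.

13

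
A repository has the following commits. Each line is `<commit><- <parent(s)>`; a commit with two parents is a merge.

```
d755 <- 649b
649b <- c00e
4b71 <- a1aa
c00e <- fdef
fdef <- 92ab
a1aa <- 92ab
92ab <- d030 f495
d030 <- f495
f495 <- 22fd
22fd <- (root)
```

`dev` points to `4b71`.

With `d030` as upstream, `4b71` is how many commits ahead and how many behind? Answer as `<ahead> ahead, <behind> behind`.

Reachable from 4b71: {22fd, 4b71, 92ab, a1aa, d030, f495}.
Reachable from d030: {22fd, d030, f495}.
Only in 4b71's history (ahead): {4b71, 92ab, a1aa} — 3.
Only in d030's history (behind): {} — 0.

3 ahead, 0 behind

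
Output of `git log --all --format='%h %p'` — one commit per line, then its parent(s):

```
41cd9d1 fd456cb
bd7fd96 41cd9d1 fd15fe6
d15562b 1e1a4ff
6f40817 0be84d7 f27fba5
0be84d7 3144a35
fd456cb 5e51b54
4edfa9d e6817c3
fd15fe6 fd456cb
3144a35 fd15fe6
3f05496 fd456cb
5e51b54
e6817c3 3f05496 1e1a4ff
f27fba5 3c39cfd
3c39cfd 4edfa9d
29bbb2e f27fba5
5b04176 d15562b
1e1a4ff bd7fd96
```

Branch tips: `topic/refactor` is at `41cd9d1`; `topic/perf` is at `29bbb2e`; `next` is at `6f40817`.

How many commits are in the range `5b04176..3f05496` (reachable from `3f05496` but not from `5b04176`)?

1

Reachable from 3f05496: {3f05496, 5e51b54, fd456cb}.
Reachable from 5b04176: {1e1a4ff, 41cd9d1, 5b04176, 5e51b54, bd7fd96, d15562b, fd15fe6, fd456cb}.
In 3f05496's history but not 5b04176's: {3f05496} — 1 commit.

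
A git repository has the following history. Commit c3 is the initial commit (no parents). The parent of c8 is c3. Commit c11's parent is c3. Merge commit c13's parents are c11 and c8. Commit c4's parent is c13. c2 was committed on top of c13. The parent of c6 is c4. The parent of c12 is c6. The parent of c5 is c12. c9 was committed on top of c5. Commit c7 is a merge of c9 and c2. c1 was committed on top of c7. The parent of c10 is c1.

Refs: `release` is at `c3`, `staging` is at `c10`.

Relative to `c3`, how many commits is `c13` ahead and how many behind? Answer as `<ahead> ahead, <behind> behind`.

3 ahead, 0 behind

Reachable from c13: {c11, c13, c3, c8}.
Reachable from c3: {c3}.
Only in c13's history (ahead): {c11, c13, c8} — 3.
Only in c3's history (behind): {} — 0.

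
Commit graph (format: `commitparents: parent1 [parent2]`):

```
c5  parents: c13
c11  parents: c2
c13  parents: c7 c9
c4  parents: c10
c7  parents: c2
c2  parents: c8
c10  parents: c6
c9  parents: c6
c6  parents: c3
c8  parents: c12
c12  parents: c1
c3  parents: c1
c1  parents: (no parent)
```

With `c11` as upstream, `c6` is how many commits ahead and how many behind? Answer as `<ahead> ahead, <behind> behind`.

2 ahead, 4 behind

Reachable from c6: {c1, c3, c6}.
Reachable from c11: {c1, c11, c12, c2, c8}.
Only in c6's history (ahead): {c3, c6} — 2.
Only in c11's history (behind): {c11, c12, c2, c8} — 4.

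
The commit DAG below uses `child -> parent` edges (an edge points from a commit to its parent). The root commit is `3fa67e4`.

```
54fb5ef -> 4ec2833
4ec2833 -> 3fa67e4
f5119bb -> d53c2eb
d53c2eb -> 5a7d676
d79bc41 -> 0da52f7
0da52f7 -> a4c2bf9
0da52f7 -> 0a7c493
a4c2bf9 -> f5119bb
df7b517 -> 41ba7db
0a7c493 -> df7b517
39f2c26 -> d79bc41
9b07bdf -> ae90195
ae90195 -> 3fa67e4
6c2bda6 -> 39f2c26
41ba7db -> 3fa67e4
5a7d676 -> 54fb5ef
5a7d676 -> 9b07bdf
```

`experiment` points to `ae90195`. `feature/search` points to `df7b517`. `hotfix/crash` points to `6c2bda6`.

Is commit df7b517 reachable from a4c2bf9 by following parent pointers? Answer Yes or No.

Ancestors of a4c2bf9: {3fa67e4, 4ec2833, 54fb5ef, 5a7d676, 9b07bdf, a4c2bf9, ae90195, d53c2eb, f5119bb}.
df7b517 is not in that set, so it is not an ancestor of a4c2bf9.

No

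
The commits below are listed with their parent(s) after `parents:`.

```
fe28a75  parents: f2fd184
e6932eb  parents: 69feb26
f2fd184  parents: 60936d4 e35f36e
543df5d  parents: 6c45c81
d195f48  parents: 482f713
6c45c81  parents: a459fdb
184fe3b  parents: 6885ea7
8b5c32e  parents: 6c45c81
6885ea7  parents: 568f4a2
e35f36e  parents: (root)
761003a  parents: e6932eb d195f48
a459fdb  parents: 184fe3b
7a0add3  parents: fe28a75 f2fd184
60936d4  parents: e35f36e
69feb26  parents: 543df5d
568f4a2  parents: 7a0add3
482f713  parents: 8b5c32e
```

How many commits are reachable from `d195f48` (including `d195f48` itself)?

Walking parent pointers from d195f48: reachable set = {184fe3b, 482f713, 568f4a2, 60936d4, 6885ea7, 6c45c81, 7a0add3, 8b5c32e, a459fdb, d195f48, e35f36e, f2fd184, fe28a75}.
That is 13 commits.

13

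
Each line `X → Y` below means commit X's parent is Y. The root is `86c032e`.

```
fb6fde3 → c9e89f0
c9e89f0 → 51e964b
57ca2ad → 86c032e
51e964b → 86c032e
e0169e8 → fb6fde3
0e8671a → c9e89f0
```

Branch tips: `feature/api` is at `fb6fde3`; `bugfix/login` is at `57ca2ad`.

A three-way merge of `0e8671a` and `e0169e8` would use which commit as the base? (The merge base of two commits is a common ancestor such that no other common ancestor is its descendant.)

Ancestors of 0e8671a: {0e8671a, 51e964b, 86c032e, c9e89f0}.
Ancestors of e0169e8: {51e964b, 86c032e, c9e89f0, e0169e8, fb6fde3}.
Common ancestors: {51e964b, 86c032e, c9e89f0}.
Among these, c9e89f0 is not an ancestor of any other common ancestor — it is the merge base.

c9e89f0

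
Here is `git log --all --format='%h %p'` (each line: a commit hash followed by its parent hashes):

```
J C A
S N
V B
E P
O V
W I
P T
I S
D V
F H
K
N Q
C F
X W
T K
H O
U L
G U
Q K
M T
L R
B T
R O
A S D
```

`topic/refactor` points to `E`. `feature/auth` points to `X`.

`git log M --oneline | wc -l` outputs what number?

Walking parent pointers from M: reachable set = {K, M, T}.
That is 3 commits.

3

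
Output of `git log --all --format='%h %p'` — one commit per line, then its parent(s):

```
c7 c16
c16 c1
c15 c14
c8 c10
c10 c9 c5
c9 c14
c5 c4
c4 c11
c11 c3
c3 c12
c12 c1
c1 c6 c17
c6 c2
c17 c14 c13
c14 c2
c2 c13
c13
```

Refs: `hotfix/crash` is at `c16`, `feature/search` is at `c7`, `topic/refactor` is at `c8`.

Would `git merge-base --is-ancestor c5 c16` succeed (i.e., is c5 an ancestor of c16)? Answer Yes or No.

No

Ancestors of c16: {c1, c13, c14, c16, c17, c2, c6}.
c5 is not in that set, so it is not an ancestor of c16.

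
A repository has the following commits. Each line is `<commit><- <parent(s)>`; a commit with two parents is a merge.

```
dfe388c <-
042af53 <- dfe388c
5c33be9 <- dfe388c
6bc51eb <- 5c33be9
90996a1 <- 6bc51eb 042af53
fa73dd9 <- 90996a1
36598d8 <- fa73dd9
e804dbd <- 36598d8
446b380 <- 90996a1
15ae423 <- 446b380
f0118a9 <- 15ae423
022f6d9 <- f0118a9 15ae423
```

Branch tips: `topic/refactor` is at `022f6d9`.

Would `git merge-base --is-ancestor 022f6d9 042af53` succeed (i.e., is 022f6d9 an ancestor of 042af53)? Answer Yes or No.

Ancestors of 042af53: {042af53, dfe388c}.
022f6d9 is not in that set, so it is not an ancestor of 042af53.

No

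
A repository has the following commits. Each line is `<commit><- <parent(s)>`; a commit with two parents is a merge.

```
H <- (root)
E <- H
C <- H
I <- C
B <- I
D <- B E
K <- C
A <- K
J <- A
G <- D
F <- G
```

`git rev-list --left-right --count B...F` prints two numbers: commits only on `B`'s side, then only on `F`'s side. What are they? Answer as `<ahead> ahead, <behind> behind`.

0 ahead, 4 behind

Reachable from B: {B, C, H, I}.
Reachable from F: {B, C, D, E, F, G, H, I}.
Only in B's history (ahead): {} — 0.
Only in F's history (behind): {D, E, F, G} — 4.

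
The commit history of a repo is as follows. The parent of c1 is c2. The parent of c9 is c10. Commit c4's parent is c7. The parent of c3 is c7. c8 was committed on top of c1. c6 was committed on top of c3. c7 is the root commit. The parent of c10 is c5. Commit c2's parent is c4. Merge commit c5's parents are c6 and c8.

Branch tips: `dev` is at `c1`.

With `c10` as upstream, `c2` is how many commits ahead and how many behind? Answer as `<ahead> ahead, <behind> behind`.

0 ahead, 6 behind

Reachable from c2: {c2, c4, c7}.
Reachable from c10: {c1, c10, c2, c3, c4, c5, c6, c7, c8}.
Only in c2's history (ahead): {} — 0.
Only in c10's history (behind): {c1, c10, c3, c5, c6, c8} — 6.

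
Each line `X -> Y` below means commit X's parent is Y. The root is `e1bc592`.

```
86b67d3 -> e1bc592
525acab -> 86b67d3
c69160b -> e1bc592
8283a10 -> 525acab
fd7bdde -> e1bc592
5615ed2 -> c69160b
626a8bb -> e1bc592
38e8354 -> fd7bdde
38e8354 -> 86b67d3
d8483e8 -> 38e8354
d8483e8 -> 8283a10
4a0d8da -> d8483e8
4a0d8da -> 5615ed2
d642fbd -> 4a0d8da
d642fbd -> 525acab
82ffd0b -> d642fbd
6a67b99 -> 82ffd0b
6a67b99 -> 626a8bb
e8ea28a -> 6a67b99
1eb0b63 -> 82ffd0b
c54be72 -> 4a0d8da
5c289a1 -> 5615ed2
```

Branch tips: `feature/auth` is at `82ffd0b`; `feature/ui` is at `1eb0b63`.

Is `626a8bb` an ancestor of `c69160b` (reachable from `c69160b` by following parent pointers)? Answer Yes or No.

No

Ancestors of c69160b: {c69160b, e1bc592}.
626a8bb is not in that set, so it is not an ancestor of c69160b.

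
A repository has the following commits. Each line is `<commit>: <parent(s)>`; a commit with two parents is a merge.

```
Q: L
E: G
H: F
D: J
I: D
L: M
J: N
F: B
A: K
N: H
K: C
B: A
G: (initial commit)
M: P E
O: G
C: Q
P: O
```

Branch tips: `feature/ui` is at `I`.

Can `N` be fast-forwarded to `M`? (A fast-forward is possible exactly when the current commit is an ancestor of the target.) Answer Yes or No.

A fast-forward from N to M is possible iff N is an ancestor of M.
Ancestors of M: {E, G, M, O, P}.
N is not among them, so fast-forward is not possible.

No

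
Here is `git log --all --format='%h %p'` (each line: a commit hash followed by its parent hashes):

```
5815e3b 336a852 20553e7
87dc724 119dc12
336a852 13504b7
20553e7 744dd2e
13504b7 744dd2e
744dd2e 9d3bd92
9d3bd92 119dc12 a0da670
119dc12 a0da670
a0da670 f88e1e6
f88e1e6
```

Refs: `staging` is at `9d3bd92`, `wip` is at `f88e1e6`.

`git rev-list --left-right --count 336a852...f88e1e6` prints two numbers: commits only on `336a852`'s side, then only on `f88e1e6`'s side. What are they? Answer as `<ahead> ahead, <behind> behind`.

6 ahead, 0 behind

Reachable from 336a852: {119dc12, 13504b7, 336a852, 744dd2e, 9d3bd92, a0da670, f88e1e6}.
Reachable from f88e1e6: {f88e1e6}.
Only in 336a852's history (ahead): {119dc12, 13504b7, 336a852, 744dd2e, 9d3bd92, a0da670} — 6.
Only in f88e1e6's history (behind): {} — 0.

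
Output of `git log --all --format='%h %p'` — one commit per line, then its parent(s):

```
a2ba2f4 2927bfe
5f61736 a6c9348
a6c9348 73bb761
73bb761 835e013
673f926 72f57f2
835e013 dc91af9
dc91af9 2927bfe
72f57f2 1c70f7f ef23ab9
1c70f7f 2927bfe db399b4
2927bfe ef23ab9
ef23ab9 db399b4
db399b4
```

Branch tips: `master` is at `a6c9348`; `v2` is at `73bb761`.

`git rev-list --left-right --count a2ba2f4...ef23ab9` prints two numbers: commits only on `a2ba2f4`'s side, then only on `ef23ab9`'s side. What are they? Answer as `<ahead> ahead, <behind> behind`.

Reachable from a2ba2f4: {2927bfe, a2ba2f4, db399b4, ef23ab9}.
Reachable from ef23ab9: {db399b4, ef23ab9}.
Only in a2ba2f4's history (ahead): {2927bfe, a2ba2f4} — 2.
Only in ef23ab9's history (behind): {} — 0.

2 ahead, 0 behind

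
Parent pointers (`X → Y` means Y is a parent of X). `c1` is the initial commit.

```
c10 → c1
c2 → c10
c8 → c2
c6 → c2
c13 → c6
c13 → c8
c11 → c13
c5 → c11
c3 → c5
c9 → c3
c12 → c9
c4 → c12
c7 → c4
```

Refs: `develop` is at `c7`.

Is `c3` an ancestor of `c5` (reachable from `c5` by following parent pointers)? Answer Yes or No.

No

Ancestors of c5: {c1, c10, c11, c13, c2, c5, c6, c8}.
c3 is not in that set, so it is not an ancestor of c5.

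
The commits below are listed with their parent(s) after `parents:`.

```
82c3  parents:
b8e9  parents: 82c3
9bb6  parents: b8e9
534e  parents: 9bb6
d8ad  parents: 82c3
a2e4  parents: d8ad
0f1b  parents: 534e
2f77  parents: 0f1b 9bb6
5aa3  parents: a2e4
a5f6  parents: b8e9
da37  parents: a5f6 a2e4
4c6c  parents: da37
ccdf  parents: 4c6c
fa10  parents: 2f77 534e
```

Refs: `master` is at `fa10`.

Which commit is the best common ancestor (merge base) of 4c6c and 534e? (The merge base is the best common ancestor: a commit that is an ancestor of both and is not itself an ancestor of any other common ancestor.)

Ancestors of 4c6c: {4c6c, 82c3, a2e4, a5f6, b8e9, d8ad, da37}.
Ancestors of 534e: {534e, 82c3, 9bb6, b8e9}.
Common ancestors: {82c3, b8e9}.
Among these, b8e9 is not an ancestor of any other common ancestor — it is the merge base.

b8e9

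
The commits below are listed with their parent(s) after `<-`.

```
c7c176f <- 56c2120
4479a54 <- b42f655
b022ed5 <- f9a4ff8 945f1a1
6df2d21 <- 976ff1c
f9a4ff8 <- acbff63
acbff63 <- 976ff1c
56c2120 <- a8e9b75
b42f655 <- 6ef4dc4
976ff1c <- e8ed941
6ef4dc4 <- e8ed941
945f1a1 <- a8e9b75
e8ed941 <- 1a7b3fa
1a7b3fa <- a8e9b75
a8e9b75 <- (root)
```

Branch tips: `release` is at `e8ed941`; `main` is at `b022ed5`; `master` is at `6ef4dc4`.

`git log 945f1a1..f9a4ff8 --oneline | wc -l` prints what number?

5

Reachable from f9a4ff8: {1a7b3fa, 976ff1c, a8e9b75, acbff63, e8ed941, f9a4ff8}.
Reachable from 945f1a1: {945f1a1, a8e9b75}.
In f9a4ff8's history but not 945f1a1's: {1a7b3fa, 976ff1c, acbff63, e8ed941, f9a4ff8} — 5 commits.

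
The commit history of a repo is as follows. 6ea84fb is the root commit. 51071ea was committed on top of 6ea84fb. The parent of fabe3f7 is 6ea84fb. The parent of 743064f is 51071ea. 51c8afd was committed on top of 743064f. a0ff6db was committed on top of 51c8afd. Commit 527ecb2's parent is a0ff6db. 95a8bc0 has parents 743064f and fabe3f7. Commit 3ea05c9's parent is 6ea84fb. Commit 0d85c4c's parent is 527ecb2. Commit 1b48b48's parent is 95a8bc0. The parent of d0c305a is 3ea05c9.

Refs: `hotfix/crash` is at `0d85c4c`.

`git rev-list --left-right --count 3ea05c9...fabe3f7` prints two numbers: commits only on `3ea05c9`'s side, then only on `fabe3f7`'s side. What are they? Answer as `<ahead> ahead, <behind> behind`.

1 ahead, 1 behind

Reachable from 3ea05c9: {3ea05c9, 6ea84fb}.
Reachable from fabe3f7: {6ea84fb, fabe3f7}.
Only in 3ea05c9's history (ahead): {3ea05c9} — 1.
Only in fabe3f7's history (behind): {fabe3f7} — 1.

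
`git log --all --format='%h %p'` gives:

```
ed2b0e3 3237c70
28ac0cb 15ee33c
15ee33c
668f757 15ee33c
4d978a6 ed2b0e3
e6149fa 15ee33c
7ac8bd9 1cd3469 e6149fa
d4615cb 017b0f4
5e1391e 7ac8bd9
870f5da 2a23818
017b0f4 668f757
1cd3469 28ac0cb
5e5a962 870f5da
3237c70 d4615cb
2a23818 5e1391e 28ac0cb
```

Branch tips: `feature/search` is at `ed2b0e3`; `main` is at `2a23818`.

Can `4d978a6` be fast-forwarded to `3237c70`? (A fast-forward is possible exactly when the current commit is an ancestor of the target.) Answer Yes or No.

No

A fast-forward from 4d978a6 to 3237c70 is possible iff 4d978a6 is an ancestor of 3237c70.
Ancestors of 3237c70: {017b0f4, 15ee33c, 3237c70, 668f757, d4615cb}.
4d978a6 is not among them, so fast-forward is not possible.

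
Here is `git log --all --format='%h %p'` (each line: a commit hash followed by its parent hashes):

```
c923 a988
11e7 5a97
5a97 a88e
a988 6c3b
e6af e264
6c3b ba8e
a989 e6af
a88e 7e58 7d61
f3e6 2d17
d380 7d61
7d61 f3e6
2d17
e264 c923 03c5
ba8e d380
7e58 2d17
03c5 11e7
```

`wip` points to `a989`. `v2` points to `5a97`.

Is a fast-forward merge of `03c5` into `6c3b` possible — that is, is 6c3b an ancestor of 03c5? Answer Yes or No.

A fast-forward from 6c3b to 03c5 is possible iff 6c3b is an ancestor of 03c5.
Ancestors of 03c5: {03c5, 11e7, 2d17, 5a97, 7d61, 7e58, a88e, f3e6}.
6c3b is not among them, so fast-forward is not possible.

No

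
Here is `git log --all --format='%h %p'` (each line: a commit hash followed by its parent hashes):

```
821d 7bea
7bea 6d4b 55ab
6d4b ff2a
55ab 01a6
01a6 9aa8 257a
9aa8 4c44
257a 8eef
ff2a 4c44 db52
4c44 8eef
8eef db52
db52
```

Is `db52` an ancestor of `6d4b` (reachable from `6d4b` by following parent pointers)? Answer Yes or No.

Ancestors of 6d4b (commits reachable by following parents): {4c44, 6d4b, 8eef, db52, ff2a}.
db52 is in that set, so it is an ancestor of 6d4b.

Yes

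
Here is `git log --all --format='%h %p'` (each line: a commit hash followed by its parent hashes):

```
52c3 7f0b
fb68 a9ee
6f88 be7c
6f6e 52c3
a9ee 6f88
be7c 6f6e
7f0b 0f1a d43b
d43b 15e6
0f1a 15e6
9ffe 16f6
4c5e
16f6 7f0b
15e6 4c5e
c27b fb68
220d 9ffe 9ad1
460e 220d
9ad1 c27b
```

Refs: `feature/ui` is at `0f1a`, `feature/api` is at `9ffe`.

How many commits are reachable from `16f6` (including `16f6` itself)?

6

Walking parent pointers from 16f6: reachable set = {0f1a, 15e6, 16f6, 4c5e, 7f0b, d43b}.
That is 6 commits.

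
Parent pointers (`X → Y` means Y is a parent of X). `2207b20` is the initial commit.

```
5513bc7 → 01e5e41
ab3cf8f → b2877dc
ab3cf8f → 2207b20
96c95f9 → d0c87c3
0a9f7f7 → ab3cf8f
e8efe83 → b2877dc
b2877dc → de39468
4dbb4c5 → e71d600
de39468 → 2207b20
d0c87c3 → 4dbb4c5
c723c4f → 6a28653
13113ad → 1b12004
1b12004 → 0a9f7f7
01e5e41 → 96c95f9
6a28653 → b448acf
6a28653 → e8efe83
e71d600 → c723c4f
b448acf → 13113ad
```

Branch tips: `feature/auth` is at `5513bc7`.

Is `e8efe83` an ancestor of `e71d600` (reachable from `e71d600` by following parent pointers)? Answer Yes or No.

Ancestors of e71d600 (commits reachable by following parents): {0a9f7f7, 13113ad, 1b12004, 2207b20, 6a28653, ab3cf8f, b2877dc, b448acf, c723c4f, de39468, e71d600, e8efe83}.
e8efe83 is in that set, so it is an ancestor of e71d600.

Yes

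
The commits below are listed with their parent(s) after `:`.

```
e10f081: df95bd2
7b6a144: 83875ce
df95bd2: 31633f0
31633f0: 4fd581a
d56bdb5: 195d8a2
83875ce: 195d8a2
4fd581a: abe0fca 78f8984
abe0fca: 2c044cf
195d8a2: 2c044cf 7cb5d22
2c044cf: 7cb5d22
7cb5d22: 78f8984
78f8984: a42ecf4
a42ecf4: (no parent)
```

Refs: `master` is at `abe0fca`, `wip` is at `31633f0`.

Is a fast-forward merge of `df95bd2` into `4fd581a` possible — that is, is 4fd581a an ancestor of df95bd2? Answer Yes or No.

Yes

A fast-forward from 4fd581a to df95bd2 is possible iff 4fd581a is an ancestor of df95bd2.
Ancestors of df95bd2: {2c044cf, 31633f0, 4fd581a, 78f8984, 7cb5d22, a42ecf4, abe0fca, df95bd2}.
4fd581a is among them, so fast-forward is possible.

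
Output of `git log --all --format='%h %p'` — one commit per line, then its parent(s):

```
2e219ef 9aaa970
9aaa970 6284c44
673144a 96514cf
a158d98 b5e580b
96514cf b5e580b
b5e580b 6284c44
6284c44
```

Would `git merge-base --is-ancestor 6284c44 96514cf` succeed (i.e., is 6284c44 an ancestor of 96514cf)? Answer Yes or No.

Ancestors of 96514cf (commits reachable by following parents): {6284c44, 96514cf, b5e580b}.
6284c44 is in that set, so it is an ancestor of 96514cf.

Yes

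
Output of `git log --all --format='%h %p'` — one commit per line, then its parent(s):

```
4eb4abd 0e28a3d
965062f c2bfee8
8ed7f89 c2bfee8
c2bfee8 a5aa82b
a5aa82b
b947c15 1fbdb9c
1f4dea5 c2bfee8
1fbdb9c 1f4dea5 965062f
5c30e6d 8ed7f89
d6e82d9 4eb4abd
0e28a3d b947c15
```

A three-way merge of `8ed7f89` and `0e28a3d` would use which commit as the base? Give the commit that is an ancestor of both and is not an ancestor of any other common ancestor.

c2bfee8

Ancestors of 8ed7f89: {8ed7f89, a5aa82b, c2bfee8}.
Ancestors of 0e28a3d: {0e28a3d, 1f4dea5, 1fbdb9c, 965062f, a5aa82b, b947c15, c2bfee8}.
Common ancestors: {a5aa82b, c2bfee8}.
Among these, c2bfee8 is not an ancestor of any other common ancestor — it is the merge base.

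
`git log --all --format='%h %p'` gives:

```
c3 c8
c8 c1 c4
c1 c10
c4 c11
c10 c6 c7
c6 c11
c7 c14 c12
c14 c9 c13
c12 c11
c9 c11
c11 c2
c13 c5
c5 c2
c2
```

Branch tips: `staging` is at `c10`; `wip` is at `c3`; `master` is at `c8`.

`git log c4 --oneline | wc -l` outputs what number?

Walking parent pointers from c4: reachable set = {c11, c2, c4}.
That is 3 commits.

3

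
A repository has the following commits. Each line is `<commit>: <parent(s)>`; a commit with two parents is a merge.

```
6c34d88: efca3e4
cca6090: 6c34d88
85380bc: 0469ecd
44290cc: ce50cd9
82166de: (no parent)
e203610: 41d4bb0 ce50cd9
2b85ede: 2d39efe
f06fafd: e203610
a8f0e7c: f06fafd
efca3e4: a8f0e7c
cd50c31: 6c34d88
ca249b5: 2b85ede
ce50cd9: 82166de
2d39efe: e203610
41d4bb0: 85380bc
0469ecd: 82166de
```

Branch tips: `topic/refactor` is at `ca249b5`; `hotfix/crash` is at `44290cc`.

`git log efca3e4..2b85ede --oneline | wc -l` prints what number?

Reachable from 2b85ede: {0469ecd, 2b85ede, 2d39efe, 41d4bb0, 82166de, 85380bc, ce50cd9, e203610}.
Reachable from efca3e4: {0469ecd, 41d4bb0, 82166de, 85380bc, a8f0e7c, ce50cd9, e203610, efca3e4, f06fafd}.
In 2b85ede's history but not efca3e4's: {2b85ede, 2d39efe} — 2 commits.

2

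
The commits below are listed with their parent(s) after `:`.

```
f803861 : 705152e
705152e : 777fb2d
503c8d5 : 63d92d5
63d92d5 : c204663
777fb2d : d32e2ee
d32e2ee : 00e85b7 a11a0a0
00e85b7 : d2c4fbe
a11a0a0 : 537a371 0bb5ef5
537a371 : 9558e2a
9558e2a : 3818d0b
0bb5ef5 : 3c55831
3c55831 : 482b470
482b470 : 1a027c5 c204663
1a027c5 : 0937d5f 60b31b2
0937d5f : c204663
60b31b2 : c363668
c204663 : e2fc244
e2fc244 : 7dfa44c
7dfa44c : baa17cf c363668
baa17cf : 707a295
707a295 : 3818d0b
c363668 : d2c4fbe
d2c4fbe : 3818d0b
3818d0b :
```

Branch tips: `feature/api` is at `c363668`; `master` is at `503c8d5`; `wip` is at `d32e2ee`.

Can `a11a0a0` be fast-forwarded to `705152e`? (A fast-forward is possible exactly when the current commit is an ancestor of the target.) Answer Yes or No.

A fast-forward from a11a0a0 to 705152e is possible iff a11a0a0 is an ancestor of 705152e.
Ancestors of 705152e: {00e85b7, 0937d5f, 0bb5ef5, 1a027c5, 3818d0b, 3c55831, 482b470, 537a371, 60b31b2, 705152e, 707a295, 777fb2d, 7dfa44c, 9558e2a, a11a0a0, baa17cf, c204663, c363668, d2c4fbe, d32e2ee, e2fc244}.
a11a0a0 is among them, so fast-forward is possible.

Yes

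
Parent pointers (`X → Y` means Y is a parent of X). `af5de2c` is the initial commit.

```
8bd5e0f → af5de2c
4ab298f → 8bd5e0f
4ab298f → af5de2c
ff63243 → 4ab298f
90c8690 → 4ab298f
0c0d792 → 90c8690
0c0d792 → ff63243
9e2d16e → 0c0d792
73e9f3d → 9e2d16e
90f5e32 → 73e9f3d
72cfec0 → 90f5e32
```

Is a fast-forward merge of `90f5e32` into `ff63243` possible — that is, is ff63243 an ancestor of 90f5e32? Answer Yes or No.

Yes

A fast-forward from ff63243 to 90f5e32 is possible iff ff63243 is an ancestor of 90f5e32.
Ancestors of 90f5e32: {0c0d792, 4ab298f, 73e9f3d, 8bd5e0f, 90c8690, 90f5e32, 9e2d16e, af5de2c, ff63243}.
ff63243 is among them, so fast-forward is possible.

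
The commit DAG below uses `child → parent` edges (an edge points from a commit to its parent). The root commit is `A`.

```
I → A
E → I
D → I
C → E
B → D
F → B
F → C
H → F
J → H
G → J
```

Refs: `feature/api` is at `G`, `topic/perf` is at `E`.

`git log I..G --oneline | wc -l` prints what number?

8

Reachable from G: {A, B, C, D, E, F, G, H, I, J}.
Reachable from I: {A, I}.
In G's history but not I's: {B, C, D, E, F, G, H, J} — 8 commits.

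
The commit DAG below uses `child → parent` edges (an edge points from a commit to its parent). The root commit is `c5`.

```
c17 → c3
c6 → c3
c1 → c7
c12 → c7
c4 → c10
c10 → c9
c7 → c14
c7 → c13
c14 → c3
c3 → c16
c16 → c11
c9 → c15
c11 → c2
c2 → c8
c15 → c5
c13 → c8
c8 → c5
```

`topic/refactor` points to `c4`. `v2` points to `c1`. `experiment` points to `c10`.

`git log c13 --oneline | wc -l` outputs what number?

3

Walking parent pointers from c13: reachable set = {c13, c5, c8}.
That is 3 commits.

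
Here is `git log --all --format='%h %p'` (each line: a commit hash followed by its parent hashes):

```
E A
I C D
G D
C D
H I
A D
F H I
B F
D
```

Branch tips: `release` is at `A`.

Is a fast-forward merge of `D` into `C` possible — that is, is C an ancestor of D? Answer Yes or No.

No

A fast-forward from C to D is possible iff C is an ancestor of D.
Ancestors of D: {D}.
C is not among them, so fast-forward is not possible.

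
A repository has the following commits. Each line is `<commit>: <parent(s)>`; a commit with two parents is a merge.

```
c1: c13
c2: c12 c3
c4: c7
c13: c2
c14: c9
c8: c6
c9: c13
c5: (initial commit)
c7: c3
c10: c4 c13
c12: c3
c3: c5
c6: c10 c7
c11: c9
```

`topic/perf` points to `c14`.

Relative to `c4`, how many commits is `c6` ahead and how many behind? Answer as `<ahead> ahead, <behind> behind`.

Reachable from c6: {c10, c12, c13, c2, c3, c4, c5, c6, c7}.
Reachable from c4: {c3, c4, c5, c7}.
Only in c6's history (ahead): {c10, c12, c13, c2, c6} — 5.
Only in c4's history (behind): {} — 0.

5 ahead, 0 behind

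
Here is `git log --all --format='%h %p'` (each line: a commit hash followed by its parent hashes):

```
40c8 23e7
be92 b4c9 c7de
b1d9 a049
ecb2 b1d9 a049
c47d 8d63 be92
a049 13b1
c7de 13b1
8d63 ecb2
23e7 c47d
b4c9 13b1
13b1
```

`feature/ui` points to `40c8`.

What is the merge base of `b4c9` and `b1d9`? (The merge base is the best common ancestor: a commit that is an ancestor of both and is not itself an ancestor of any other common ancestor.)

13b1

Ancestors of b4c9: {13b1, b4c9}.
Ancestors of b1d9: {13b1, a049, b1d9}.
Common ancestors: {13b1}.
The only common ancestor is 13b1, so it is the merge base.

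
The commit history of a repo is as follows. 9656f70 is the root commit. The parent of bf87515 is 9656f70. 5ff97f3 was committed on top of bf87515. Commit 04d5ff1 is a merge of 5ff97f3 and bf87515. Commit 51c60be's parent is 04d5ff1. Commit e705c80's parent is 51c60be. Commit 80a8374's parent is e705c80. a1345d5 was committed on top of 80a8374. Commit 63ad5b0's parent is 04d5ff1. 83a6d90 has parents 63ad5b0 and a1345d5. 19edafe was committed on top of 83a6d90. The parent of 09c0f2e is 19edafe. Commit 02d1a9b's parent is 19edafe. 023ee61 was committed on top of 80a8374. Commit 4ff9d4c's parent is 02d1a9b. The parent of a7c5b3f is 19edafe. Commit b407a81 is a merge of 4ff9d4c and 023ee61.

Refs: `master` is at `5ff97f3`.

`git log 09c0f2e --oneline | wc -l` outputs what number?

Walking parent pointers from 09c0f2e: reachable set = {04d5ff1, 09c0f2e, 19edafe, 51c60be, 5ff97f3, 63ad5b0, 80a8374, 83a6d90, 9656f70, a1345d5, bf87515, e705c80}.
That is 12 commits.

12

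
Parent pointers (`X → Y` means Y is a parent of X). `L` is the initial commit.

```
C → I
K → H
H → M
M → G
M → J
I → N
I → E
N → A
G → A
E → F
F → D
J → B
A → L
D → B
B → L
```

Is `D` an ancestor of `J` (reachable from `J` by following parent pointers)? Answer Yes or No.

Ancestors of J: {B, J, L}.
D is not in that set, so it is not an ancestor of J.

No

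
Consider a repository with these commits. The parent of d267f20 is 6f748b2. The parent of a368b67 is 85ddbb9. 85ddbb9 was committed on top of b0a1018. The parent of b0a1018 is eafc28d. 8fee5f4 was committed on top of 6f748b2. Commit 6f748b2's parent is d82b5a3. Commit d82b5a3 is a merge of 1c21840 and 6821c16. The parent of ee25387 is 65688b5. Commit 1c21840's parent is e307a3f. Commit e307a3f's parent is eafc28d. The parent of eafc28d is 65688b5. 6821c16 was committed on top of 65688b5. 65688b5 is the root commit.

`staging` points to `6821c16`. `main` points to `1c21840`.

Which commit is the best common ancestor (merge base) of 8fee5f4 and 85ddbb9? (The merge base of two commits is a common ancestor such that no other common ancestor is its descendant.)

Ancestors of 8fee5f4: {1c21840, 65688b5, 6821c16, 6f748b2, 8fee5f4, d82b5a3, e307a3f, eafc28d}.
Ancestors of 85ddbb9: {65688b5, 85ddbb9, b0a1018, eafc28d}.
Common ancestors: {65688b5, eafc28d}.
Among these, eafc28d is not an ancestor of any other common ancestor — it is the merge base.

eafc28d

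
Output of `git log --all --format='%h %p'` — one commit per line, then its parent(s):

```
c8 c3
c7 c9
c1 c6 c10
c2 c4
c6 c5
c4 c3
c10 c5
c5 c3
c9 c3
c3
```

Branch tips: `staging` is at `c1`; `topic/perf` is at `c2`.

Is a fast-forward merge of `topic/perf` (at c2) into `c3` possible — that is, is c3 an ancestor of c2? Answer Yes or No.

A fast-forward from c3 to c2 is possible iff c3 is an ancestor of c2.
Ancestors of c2: {c2, c3, c4}.
c3 is among them, so fast-forward is possible.

Yes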